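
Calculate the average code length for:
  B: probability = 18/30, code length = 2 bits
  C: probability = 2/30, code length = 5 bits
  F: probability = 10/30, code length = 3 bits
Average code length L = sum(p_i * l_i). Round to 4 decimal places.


Weighted contributions p_i * l_i:
  B: (18/30) * 2 = 36/30
  C: (2/30) * 5 = 10/30
  F: (10/30) * 3 = 30/30
Sum = (36 + 10 + 30)/30 = 76/30

L = 76/30 = 2.5333 bits/symbol


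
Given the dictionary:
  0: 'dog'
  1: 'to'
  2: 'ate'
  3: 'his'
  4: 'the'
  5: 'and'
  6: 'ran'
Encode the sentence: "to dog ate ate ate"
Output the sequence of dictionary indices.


Look up each word in the dictionary:
  'to' -> 1
  'dog' -> 0
  'ate' -> 2
  'ate' -> 2
  'ate' -> 2

Encoded: [1, 0, 2, 2, 2]


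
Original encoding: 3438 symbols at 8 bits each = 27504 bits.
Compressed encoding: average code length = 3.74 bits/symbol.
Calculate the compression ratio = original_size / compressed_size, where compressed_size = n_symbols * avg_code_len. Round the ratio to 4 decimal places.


original_size = n_symbols * orig_bits = 3438 * 8 = 27504 bits
compressed_size = n_symbols * avg_code_len = 3438 * 3.74 = 12858.12 bits
ratio = original_size / compressed_size = 27504 / 12858.12 = 2.139

Compression ratio = 2.139


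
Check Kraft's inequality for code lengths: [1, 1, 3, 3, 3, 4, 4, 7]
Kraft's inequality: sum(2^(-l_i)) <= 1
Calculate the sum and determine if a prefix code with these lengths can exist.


Sum = 2^(-1) + 2^(-1) + 2^(-3) + 2^(-3) + 2^(-3) + 2^(-4) + 2^(-4) + 2^(-7)
    = 0.5 + 0.5 + 0.125 + 0.125 + 0.125 + 0.0625 + 0.0625 + 0.0078125
    = 193/128 = 1.5078125
Since 1.5078125 > 1, Kraft's inequality is NOT satisfied.
A prefix code with these lengths CANNOT exist.

Kraft sum = 1.5078125. Not satisfied.


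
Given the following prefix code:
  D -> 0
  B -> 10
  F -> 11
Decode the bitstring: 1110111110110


Decoding step by step:
Bits 11 -> F
Bits 10 -> B
Bits 11 -> F
Bits 11 -> F
Bits 10 -> B
Bits 11 -> F
Bits 0 -> D


Decoded message: FBFFBFD


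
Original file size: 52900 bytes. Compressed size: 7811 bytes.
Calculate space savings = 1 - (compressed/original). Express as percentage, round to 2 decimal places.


ratio = compressed/original = 7811/52900 = 0.147656
savings = 1 - ratio = 1 - 0.147656 = 0.852344
as a percentage: 0.852344 * 100 = 85.23%

Space savings = 1 - 7811/52900 = 85.23%


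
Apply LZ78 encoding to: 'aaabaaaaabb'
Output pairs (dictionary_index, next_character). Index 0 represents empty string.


LZ78 encoding steps:
Dictionary: {0: ''}
Step 1: w='' (idx 0), next='a' -> output (0, 'a'), add 'a' as idx 1
Step 2: w='a' (idx 1), next='a' -> output (1, 'a'), add 'aa' as idx 2
Step 3: w='' (idx 0), next='b' -> output (0, 'b'), add 'b' as idx 3
Step 4: w='aa' (idx 2), next='a' -> output (2, 'a'), add 'aaa' as idx 4
Step 5: w='aa' (idx 2), next='b' -> output (2, 'b'), add 'aab' as idx 5
Step 6: w='b' (idx 3), end of input -> output (3, '')


Encoded: [(0, 'a'), (1, 'a'), (0, 'b'), (2, 'a'), (2, 'b'), (3, '')]


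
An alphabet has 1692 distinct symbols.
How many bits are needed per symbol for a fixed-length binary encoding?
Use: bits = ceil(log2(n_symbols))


log2(1692) = 10.7245
Bracket: 2^10 = 1024 < 1692 <= 2^11 = 2048
So ceil(log2(1692)) = 11

bits = ceil(log2(1692)) = ceil(10.7245) = 11 bits


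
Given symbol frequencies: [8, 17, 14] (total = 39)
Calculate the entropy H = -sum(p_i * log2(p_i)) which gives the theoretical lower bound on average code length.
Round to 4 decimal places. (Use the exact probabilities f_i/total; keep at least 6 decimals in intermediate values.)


Per-symbol terms -p_i * log2(p_i) with p_i = f_i/39:
  p = 8/39 = 0.205128: log2(p) = -2.285402, -p*log2(p) = 0.468800
  p = 17/39 = 0.435897: log2(p) = -1.197939, -p*log2(p) = 0.522179
  p = 14/39 = 0.358974: log2(p) = -1.478047, -p*log2(p) = 0.530581
H = 0.468800 + 0.522179 + 0.530581 = 1.521560

H = 1.5216 bits/symbol


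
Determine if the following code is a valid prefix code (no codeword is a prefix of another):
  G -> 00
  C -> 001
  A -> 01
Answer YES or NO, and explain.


Checking each pair (does one codeword prefix another?):
  G='00' vs C='001': prefix -- VIOLATION

NO -- this is NOT a valid prefix code. G (00) is a prefix of C (001).


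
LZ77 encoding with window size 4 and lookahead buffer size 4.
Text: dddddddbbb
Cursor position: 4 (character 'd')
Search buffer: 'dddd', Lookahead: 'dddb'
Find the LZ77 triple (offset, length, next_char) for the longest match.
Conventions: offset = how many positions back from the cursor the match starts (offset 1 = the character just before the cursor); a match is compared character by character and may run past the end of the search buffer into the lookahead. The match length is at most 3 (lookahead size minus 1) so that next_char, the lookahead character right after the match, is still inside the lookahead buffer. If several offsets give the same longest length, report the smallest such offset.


Try each offset into the search buffer:
  offset=1 (pos 3, char 'd'): match length 3
  offset=2 (pos 2, char 'd'): match length 3
  offset=3 (pos 1, char 'd'): match length 3
  offset=4 (pos 0, char 'd'): match length 3
Longest match has length 3, found at offsets 1, 2, 3, 4; take the smallest, offset 1.
next_char = character at position 4 + 3 = 7 -> 'b'

Best match: offset=1, length=3 (matching 'ddd' starting at position 3)
LZ77 triple: (1, 3, 'b')


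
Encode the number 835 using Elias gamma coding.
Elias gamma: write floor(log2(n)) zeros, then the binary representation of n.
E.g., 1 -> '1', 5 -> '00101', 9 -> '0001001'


num_bits = floor(log2(835)) + 1 = 10
leading_zeros = num_bits - 1 = 9
binary(835) = 1101000011

Elias gamma(835) = '000000000' + '1101000011' = 0000000001101000011 (19 bits)


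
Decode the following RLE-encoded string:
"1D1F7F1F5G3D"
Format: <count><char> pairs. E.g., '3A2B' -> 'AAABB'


Expanding each <count><char> pair:
  1D -> 'D'
  1F -> 'F'
  7F -> 'FFFFFFF'
  1F -> 'F'
  5G -> 'GGGGG'
  3D -> 'DDD'

Decoded = DFFFFFFFFFGGGGGDDD


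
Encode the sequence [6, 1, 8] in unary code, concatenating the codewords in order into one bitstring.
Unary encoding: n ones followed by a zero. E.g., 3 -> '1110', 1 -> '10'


Encode each number as n ones followed by a terminating 0:
  6 -> 1111110 (7 bits)
  1 -> 10 (2 bits)
  8 -> 111111110 (9 bits)
Total length = 7 + 2 + 9 = 18 bits.

Unary([6, 1, 8]) = 111111010111111110 (18 bits)


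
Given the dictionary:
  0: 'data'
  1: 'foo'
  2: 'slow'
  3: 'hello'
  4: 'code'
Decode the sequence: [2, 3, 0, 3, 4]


Look up each index in the dictionary:
  2 -> 'slow'
  3 -> 'hello'
  0 -> 'data'
  3 -> 'hello'
  4 -> 'code'

Decoded: "slow hello data hello code"


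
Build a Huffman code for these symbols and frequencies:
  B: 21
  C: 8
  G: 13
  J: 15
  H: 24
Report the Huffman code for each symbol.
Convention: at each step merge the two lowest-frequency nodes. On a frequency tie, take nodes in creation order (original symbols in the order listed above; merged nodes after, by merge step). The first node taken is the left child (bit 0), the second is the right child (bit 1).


Huffman tree construction:
Step 1: Merge C(8) + G(13) = 21
Step 2: Merge J(15) + B(21) = 36
Step 3: Merge (C+G)(21) + H(24) = 45
Step 4: Merge (J+B)(36) + ((C+G)+H)(45) = 81
Read each symbol's code off the tree from the root (left child = 0, right child = 1).

Codes:
  B: 01 (length 2)
  C: 100 (length 3)
  G: 101 (length 3)
  J: 00 (length 2)
  H: 11 (length 2)
Average code length: 183/81 = 2.2593 bits/symbol


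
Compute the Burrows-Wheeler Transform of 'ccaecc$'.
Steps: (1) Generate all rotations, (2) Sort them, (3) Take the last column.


Rotations (sorted):
  0: $ccaecc -> last char: c
  1: aecc$cc -> last char: c
  2: c$ccaec -> last char: c
  3: caecc$c -> last char: c
  4: cc$ccae -> last char: e
  5: ccaecc$ -> last char: $
  6: ecc$cca -> last char: a


BWT = cccce$a


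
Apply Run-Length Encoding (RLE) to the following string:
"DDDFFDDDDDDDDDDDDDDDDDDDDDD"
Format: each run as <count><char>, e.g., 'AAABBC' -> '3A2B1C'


Scanning runs left to right:
  i=0: run of 'D' x 3 -> '3D'
  i=3: run of 'F' x 2 -> '2F'
  i=5: run of 'D' x 22 -> '22D'

RLE = 3D2F22D


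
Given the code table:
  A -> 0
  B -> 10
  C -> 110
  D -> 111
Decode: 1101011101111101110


Decoding:
110 -> C
10 -> B
111 -> D
0 -> A
111 -> D
110 -> C
111 -> D
0 -> A


Result: CBDADCDA


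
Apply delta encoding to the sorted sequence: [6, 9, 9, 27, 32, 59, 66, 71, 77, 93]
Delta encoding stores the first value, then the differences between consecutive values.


First value: 6
Deltas:
  9 - 6 = 3
  9 - 9 = 0
  27 - 9 = 18
  32 - 27 = 5
  59 - 32 = 27
  66 - 59 = 7
  71 - 66 = 5
  77 - 71 = 6
  93 - 77 = 16


Delta encoded: [6, 3, 0, 18, 5, 27, 7, 5, 6, 16]


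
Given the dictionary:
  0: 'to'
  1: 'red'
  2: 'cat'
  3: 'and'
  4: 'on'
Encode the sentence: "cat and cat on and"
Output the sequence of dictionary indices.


Look up each word in the dictionary:
  'cat' -> 2
  'and' -> 3
  'cat' -> 2
  'on' -> 4
  'and' -> 3

Encoded: [2, 3, 2, 4, 3]


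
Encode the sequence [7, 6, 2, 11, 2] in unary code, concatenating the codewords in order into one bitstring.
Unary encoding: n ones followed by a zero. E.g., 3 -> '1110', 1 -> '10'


Encode each number as n ones followed by a terminating 0:
  7 -> 11111110 (8 bits)
  6 -> 1111110 (7 bits)
  2 -> 110 (3 bits)
  11 -> 111111111110 (12 bits)
  2 -> 110 (3 bits)
Total length = 8 + 7 + 3 + 12 + 3 = 33 bits.

Unary([7, 6, 2, 11, 2]) = 111111101111110110111111111110110 (33 bits)


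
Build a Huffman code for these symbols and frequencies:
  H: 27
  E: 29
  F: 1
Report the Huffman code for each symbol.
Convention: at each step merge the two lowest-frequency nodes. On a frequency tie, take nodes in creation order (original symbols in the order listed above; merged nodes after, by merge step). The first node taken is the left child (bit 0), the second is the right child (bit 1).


Huffman tree construction:
Step 1: Merge F(1) + H(27) = 28
Step 2: Merge (F+H)(28) + E(29) = 57
Read each symbol's code off the tree from the root (left child = 0, right child = 1).

Codes:
  H: 01 (length 2)
  E: 1 (length 1)
  F: 00 (length 2)
Average code length: 85/57 = 1.4912 bits/symbol


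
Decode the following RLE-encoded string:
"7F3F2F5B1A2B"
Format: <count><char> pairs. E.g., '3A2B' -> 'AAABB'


Expanding each <count><char> pair:
  7F -> 'FFFFFFF'
  3F -> 'FFF'
  2F -> 'FF'
  5B -> 'BBBBB'
  1A -> 'A'
  2B -> 'BB'

Decoded = FFFFFFFFFFFFBBBBBABB


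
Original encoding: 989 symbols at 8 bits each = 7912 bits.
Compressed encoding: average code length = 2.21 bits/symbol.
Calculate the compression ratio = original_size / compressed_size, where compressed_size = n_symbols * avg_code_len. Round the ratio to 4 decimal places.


original_size = n_symbols * orig_bits = 989 * 8 = 7912 bits
compressed_size = n_symbols * avg_code_len = 989 * 2.21 = 2185.69 bits
ratio = original_size / compressed_size = 7912 / 2185.69 = 3.6199

Compression ratio = 3.6199


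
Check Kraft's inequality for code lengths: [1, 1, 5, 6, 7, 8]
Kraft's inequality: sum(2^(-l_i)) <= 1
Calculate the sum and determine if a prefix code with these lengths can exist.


Sum = 2^(-1) + 2^(-1) + 2^(-5) + 2^(-6) + 2^(-7) + 2^(-8)
    = 0.5 + 0.5 + 0.03125 + 0.015625 + 0.0078125 + 0.00390625
    = 271/256 = 1.05859375
Since 1.05859375 > 1, Kraft's inequality is NOT satisfied.
A prefix code with these lengths CANNOT exist.

Kraft sum = 1.05859375. Not satisfied.


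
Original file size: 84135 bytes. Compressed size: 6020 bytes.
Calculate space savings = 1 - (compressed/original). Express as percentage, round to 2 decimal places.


ratio = compressed/original = 6020/84135 = 0.071552
savings = 1 - ratio = 1 - 0.071552 = 0.928448
as a percentage: 0.928448 * 100 = 92.84%

Space savings = 1 - 6020/84135 = 92.84%


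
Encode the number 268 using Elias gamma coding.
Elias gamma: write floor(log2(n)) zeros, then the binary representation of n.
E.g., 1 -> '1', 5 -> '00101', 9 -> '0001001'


num_bits = floor(log2(268)) + 1 = 9
leading_zeros = num_bits - 1 = 8
binary(268) = 100001100

Elias gamma(268) = '00000000' + '100001100' = 00000000100001100 (17 bits)


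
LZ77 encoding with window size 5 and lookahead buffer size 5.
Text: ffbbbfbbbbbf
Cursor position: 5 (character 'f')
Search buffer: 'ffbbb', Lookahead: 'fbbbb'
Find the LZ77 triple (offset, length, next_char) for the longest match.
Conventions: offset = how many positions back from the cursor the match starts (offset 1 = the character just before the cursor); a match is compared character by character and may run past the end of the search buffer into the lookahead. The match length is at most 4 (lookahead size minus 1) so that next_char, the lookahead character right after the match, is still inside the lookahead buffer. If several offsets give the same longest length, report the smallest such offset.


Try each offset into the search buffer:
  offset=1 (pos 4, char 'b'): match length 0
  offset=2 (pos 3, char 'b'): match length 0
  offset=3 (pos 2, char 'b'): match length 0
  offset=4 (pos 1, char 'f'): match length 4
  offset=5 (pos 0, char 'f'): match length 1
Longest match has length 4 at offset 4.
next_char = character at position 5 + 4 = 9 -> 'b'

Best match: offset=4, length=4 (matching 'fbbb' starting at position 1)
LZ77 triple: (4, 4, 'b')


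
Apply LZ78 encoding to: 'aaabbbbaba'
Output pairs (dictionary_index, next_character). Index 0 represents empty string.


LZ78 encoding steps:
Dictionary: {0: ''}
Step 1: w='' (idx 0), next='a' -> output (0, 'a'), add 'a' as idx 1
Step 2: w='a' (idx 1), next='a' -> output (1, 'a'), add 'aa' as idx 2
Step 3: w='' (idx 0), next='b' -> output (0, 'b'), add 'b' as idx 3
Step 4: w='b' (idx 3), next='b' -> output (3, 'b'), add 'bb' as idx 4
Step 5: w='b' (idx 3), next='a' -> output (3, 'a'), add 'ba' as idx 5
Step 6: w='ba' (idx 5), end of input -> output (5, '')


Encoded: [(0, 'a'), (1, 'a'), (0, 'b'), (3, 'b'), (3, 'a'), (5, '')]


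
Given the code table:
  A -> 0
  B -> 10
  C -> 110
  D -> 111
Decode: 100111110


Decoding:
10 -> B
0 -> A
111 -> D
110 -> C


Result: BADC


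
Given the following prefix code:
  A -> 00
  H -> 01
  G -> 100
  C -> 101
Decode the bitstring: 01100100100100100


Decoding step by step:
Bits 01 -> H
Bits 100 -> G
Bits 100 -> G
Bits 100 -> G
Bits 100 -> G
Bits 100 -> G


Decoded message: HGGGGG


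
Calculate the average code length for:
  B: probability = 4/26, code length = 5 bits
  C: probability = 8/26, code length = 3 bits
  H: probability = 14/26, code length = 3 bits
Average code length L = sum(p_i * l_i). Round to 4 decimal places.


Weighted contributions p_i * l_i:
  B: (4/26) * 5 = 20/26
  C: (8/26) * 3 = 24/26
  H: (14/26) * 3 = 42/26
Sum = (20 + 24 + 42)/26 = 86/26

L = 86/26 = 3.3077 bits/symbol


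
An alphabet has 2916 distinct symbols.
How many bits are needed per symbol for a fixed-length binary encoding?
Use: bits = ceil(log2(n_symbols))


log2(2916) = 11.5098
Bracket: 2^11 = 2048 < 2916 <= 2^12 = 4096
So ceil(log2(2916)) = 12

bits = ceil(log2(2916)) = ceil(11.5098) = 12 bits


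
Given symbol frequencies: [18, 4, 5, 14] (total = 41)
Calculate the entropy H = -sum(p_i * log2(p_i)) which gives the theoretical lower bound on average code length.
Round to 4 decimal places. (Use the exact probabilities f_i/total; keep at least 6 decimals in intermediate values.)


Per-symbol terms -p_i * log2(p_i) with p_i = f_i/41:
  p = 18/41 = 0.439024: log2(p) = -1.187627, -p*log2(p) = 0.521397
  p = 4/41 = 0.097561: log2(p) = -3.357552, -p*log2(p) = 0.327566
  p = 5/41 = 0.121951: log2(p) = -3.035624, -p*log2(p) = 0.370198
  p = 14/41 = 0.341463: log2(p) = -1.550197, -p*log2(p) = 0.529336
H = 0.521397 + 0.327566 + 0.370198 + 0.529336 = 1.748497

H = 1.7485 bits/symbol


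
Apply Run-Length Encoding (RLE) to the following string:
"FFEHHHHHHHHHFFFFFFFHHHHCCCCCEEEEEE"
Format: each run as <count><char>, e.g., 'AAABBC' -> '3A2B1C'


Scanning runs left to right:
  i=0: run of 'F' x 2 -> '2F'
  i=2: run of 'E' x 1 -> '1E'
  i=3: run of 'H' x 9 -> '9H'
  i=12: run of 'F' x 7 -> '7F'
  i=19: run of 'H' x 4 -> '4H'
  i=23: run of 'C' x 5 -> '5C'
  i=28: run of 'E' x 6 -> '6E'

RLE = 2F1E9H7F4H5C6E


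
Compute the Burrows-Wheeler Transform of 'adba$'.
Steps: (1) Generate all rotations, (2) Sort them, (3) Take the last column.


Rotations (sorted):
  0: $adba -> last char: a
  1: a$adb -> last char: b
  2: adba$ -> last char: $
  3: ba$ad -> last char: d
  4: dba$a -> last char: a


BWT = ab$da


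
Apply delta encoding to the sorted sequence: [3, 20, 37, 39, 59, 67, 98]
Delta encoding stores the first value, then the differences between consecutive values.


First value: 3
Deltas:
  20 - 3 = 17
  37 - 20 = 17
  39 - 37 = 2
  59 - 39 = 20
  67 - 59 = 8
  98 - 67 = 31


Delta encoded: [3, 17, 17, 2, 20, 8, 31]


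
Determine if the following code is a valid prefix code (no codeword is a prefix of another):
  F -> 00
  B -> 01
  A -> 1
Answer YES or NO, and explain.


Checking each pair (does one codeword prefix another?):
  F='00' vs B='01': no prefix
  F='00' vs A='1': no prefix
  B='01' vs F='00': no prefix
  B='01' vs A='1': no prefix
  A='1' vs F='00': no prefix
  A='1' vs B='01': no prefix
No violation found over all pairs.

YES -- this is a valid prefix code. No codeword is a prefix of any other codeword.


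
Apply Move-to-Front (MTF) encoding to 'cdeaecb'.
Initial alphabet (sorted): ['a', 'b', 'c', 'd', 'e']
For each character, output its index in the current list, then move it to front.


MTF encoding:
'c': index 2 in ['a', 'b', 'c', 'd', 'e'] -> ['c', 'a', 'b', 'd', 'e']
'd': index 3 in ['c', 'a', 'b', 'd', 'e'] -> ['d', 'c', 'a', 'b', 'e']
'e': index 4 in ['d', 'c', 'a', 'b', 'e'] -> ['e', 'd', 'c', 'a', 'b']
'a': index 3 in ['e', 'd', 'c', 'a', 'b'] -> ['a', 'e', 'd', 'c', 'b']
'e': index 1 in ['a', 'e', 'd', 'c', 'b'] -> ['e', 'a', 'd', 'c', 'b']
'c': index 3 in ['e', 'a', 'd', 'c', 'b'] -> ['c', 'e', 'a', 'd', 'b']
'b': index 4 in ['c', 'e', 'a', 'd', 'b'] -> ['b', 'c', 'e', 'a', 'd']


Output: [2, 3, 4, 3, 1, 3, 4]


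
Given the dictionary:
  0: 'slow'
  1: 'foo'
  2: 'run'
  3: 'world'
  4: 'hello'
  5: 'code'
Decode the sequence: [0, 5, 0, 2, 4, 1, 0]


Look up each index in the dictionary:
  0 -> 'slow'
  5 -> 'code'
  0 -> 'slow'
  2 -> 'run'
  4 -> 'hello'
  1 -> 'foo'
  0 -> 'slow'

Decoded: "slow code slow run hello foo slow"


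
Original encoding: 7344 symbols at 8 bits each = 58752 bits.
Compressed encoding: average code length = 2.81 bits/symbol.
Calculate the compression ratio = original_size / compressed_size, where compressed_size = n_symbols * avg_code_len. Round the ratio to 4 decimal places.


original_size = n_symbols * orig_bits = 7344 * 8 = 58752 bits
compressed_size = n_symbols * avg_code_len = 7344 * 2.81 = 20636.64 bits
ratio = original_size / compressed_size = 58752 / 20636.64 = 2.847

Compression ratio = 2.847


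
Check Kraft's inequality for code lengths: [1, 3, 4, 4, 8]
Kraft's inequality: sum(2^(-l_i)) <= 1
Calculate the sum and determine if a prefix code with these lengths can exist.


Sum = 2^(-1) + 2^(-3) + 2^(-4) + 2^(-4) + 2^(-8)
    = 0.5 + 0.125 + 0.0625 + 0.0625 + 0.00390625
    = 193/256 = 0.75390625
Since 0.75390625 <= 1, Kraft's inequality IS satisfied.
A prefix code with these lengths CAN exist.

Kraft sum = 0.75390625. Satisfied.


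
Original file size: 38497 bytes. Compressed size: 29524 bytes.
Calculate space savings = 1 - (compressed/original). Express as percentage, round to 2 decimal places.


ratio = compressed/original = 29524/38497 = 0.766917
savings = 1 - ratio = 1 - 0.766917 = 0.233083
as a percentage: 0.233083 * 100 = 23.31%

Space savings = 1 - 29524/38497 = 23.31%


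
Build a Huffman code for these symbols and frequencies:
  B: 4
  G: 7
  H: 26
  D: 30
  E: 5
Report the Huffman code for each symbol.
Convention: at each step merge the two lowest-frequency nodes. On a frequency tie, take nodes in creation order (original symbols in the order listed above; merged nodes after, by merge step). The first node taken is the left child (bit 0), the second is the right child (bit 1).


Huffman tree construction:
Step 1: Merge B(4) + E(5) = 9
Step 2: Merge G(7) + (B+E)(9) = 16
Step 3: Merge (G+(B+E))(16) + H(26) = 42
Step 4: Merge D(30) + ((G+(B+E))+H)(42) = 72
Read each symbol's code off the tree from the root (left child = 0, right child = 1).

Codes:
  B: 1010 (length 4)
  G: 100 (length 3)
  H: 11 (length 2)
  D: 0 (length 1)
  E: 1011 (length 4)
Average code length: 139/72 = 1.9306 bits/symbol


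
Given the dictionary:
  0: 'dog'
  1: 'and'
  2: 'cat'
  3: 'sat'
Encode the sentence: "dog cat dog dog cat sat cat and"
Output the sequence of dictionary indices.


Look up each word in the dictionary:
  'dog' -> 0
  'cat' -> 2
  'dog' -> 0
  'dog' -> 0
  'cat' -> 2
  'sat' -> 3
  'cat' -> 2
  'and' -> 1

Encoded: [0, 2, 0, 0, 2, 3, 2, 1]


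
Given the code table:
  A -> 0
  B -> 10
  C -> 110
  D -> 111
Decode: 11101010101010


Decoding:
111 -> D
0 -> A
10 -> B
10 -> B
10 -> B
10 -> B
10 -> B


Result: DABBBBB


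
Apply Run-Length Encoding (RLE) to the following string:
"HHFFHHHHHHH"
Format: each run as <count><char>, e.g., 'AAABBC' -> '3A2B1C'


Scanning runs left to right:
  i=0: run of 'H' x 2 -> '2H'
  i=2: run of 'F' x 2 -> '2F'
  i=4: run of 'H' x 7 -> '7H'

RLE = 2H2F7H


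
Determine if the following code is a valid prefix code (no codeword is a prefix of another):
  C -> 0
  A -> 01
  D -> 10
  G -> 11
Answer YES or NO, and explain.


Checking each pair (does one codeword prefix another?):
  C='0' vs A='01': prefix -- VIOLATION

NO -- this is NOT a valid prefix code. C (0) is a prefix of A (01).


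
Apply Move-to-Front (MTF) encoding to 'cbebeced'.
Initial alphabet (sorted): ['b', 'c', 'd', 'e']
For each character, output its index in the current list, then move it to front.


MTF encoding:
'c': index 1 in ['b', 'c', 'd', 'e'] -> ['c', 'b', 'd', 'e']
'b': index 1 in ['c', 'b', 'd', 'e'] -> ['b', 'c', 'd', 'e']
'e': index 3 in ['b', 'c', 'd', 'e'] -> ['e', 'b', 'c', 'd']
'b': index 1 in ['e', 'b', 'c', 'd'] -> ['b', 'e', 'c', 'd']
'e': index 1 in ['b', 'e', 'c', 'd'] -> ['e', 'b', 'c', 'd']
'c': index 2 in ['e', 'b', 'c', 'd'] -> ['c', 'e', 'b', 'd']
'e': index 1 in ['c', 'e', 'b', 'd'] -> ['e', 'c', 'b', 'd']
'd': index 3 in ['e', 'c', 'b', 'd'] -> ['d', 'e', 'c', 'b']


Output: [1, 1, 3, 1, 1, 2, 1, 3]


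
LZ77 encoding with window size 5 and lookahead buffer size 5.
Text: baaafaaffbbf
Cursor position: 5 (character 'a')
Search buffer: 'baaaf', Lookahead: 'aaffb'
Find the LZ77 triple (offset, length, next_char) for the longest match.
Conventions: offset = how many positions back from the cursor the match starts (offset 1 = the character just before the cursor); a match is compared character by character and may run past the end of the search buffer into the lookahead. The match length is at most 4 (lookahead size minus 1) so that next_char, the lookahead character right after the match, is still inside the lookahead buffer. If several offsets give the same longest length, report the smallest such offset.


Try each offset into the search buffer:
  offset=1 (pos 4, char 'f'): match length 0
  offset=2 (pos 3, char 'a'): match length 1
  offset=3 (pos 2, char 'a'): match length 3
  offset=4 (pos 1, char 'a'): match length 2
  offset=5 (pos 0, char 'b'): match length 0
Longest match has length 3 at offset 3.
next_char = character at position 5 + 3 = 8 -> 'f'

Best match: offset=3, length=3 (matching 'aaf' starting at position 2)
LZ77 triple: (3, 3, 'f')


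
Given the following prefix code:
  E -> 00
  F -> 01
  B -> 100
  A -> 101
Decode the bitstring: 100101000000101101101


Decoding step by step:
Bits 100 -> B
Bits 101 -> A
Bits 00 -> E
Bits 00 -> E
Bits 00 -> E
Bits 101 -> A
Bits 101 -> A
Bits 101 -> A


Decoded message: BAEEEAAA


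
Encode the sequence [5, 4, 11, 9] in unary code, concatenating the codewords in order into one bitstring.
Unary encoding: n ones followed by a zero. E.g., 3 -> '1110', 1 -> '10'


Encode each number as n ones followed by a terminating 0:
  5 -> 111110 (6 bits)
  4 -> 11110 (5 bits)
  11 -> 111111111110 (12 bits)
  9 -> 1111111110 (10 bits)
Total length = 6 + 5 + 12 + 10 = 33 bits.

Unary([5, 4, 11, 9]) = 111110111101111111111101111111110 (33 bits)


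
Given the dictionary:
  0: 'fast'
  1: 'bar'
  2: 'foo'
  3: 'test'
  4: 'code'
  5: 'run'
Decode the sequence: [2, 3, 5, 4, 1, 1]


Look up each index in the dictionary:
  2 -> 'foo'
  3 -> 'test'
  5 -> 'run'
  4 -> 'code'
  1 -> 'bar'
  1 -> 'bar'

Decoded: "foo test run code bar bar"


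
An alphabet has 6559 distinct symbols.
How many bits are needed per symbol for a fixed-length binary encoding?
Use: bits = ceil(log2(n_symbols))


log2(6559) = 12.6793
Bracket: 2^12 = 4096 < 6559 <= 2^13 = 8192
So ceil(log2(6559)) = 13

bits = ceil(log2(6559)) = ceil(12.6793) = 13 bits


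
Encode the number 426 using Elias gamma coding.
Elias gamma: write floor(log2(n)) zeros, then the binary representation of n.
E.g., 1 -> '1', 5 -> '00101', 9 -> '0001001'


num_bits = floor(log2(426)) + 1 = 9
leading_zeros = num_bits - 1 = 8
binary(426) = 110101010

Elias gamma(426) = '00000000' + '110101010' = 00000000110101010 (17 bits)


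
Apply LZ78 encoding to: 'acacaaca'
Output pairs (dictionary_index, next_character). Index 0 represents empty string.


LZ78 encoding steps:
Dictionary: {0: ''}
Step 1: w='' (idx 0), next='a' -> output (0, 'a'), add 'a' as idx 1
Step 2: w='' (idx 0), next='c' -> output (0, 'c'), add 'c' as idx 2
Step 3: w='a' (idx 1), next='c' -> output (1, 'c'), add 'ac' as idx 3
Step 4: w='a' (idx 1), next='a' -> output (1, 'a'), add 'aa' as idx 4
Step 5: w='c' (idx 2), next='a' -> output (2, 'a'), add 'ca' as idx 5


Encoded: [(0, 'a'), (0, 'c'), (1, 'c'), (1, 'a'), (2, 'a')]


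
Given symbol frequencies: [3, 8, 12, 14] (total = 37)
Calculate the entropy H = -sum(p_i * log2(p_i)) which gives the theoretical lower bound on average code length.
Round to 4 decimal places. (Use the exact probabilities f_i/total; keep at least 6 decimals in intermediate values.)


Per-symbol terms -p_i * log2(p_i) with p_i = f_i/37:
  p = 3/37 = 0.081081: log2(p) = -3.624491, -p*log2(p) = 0.293878
  p = 8/37 = 0.216216: log2(p) = -2.209453, -p*log2(p) = 0.477720
  p = 12/37 = 0.324324: log2(p) = -1.624491, -p*log2(p) = 0.526862
  p = 14/37 = 0.378378: log2(p) = -1.402098, -p*log2(p) = 0.530524
H = 0.293878 + 0.477720 + 0.526862 + 0.530524 = 1.828984

H = 1.829 bits/symbol


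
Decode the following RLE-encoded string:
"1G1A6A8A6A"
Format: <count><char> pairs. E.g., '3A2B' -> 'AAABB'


Expanding each <count><char> pair:
  1G -> 'G'
  1A -> 'A'
  6A -> 'AAAAAA'
  8A -> 'AAAAAAAA'
  6A -> 'AAAAAA'

Decoded = GAAAAAAAAAAAAAAAAAAAAA


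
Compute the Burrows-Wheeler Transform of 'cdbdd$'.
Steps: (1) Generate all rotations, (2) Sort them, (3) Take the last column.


Rotations (sorted):
  0: $cdbdd -> last char: d
  1: bdd$cd -> last char: d
  2: cdbdd$ -> last char: $
  3: d$cdbd -> last char: d
  4: dbdd$c -> last char: c
  5: dd$cdb -> last char: b


BWT = dd$dcb


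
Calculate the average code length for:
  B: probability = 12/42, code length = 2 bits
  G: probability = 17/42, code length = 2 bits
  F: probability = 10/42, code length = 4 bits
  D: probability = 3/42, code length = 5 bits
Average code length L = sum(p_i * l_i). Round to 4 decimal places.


Weighted contributions p_i * l_i:
  B: (12/42) * 2 = 24/42
  G: (17/42) * 2 = 34/42
  F: (10/42) * 4 = 40/42
  D: (3/42) * 5 = 15/42
Sum = (24 + 34 + 40 + 15)/42 = 113/42

L = 113/42 = 2.6905 bits/symbol


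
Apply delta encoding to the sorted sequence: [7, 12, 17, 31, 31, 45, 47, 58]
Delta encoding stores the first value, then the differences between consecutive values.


First value: 7
Deltas:
  12 - 7 = 5
  17 - 12 = 5
  31 - 17 = 14
  31 - 31 = 0
  45 - 31 = 14
  47 - 45 = 2
  58 - 47 = 11


Delta encoded: [7, 5, 5, 14, 0, 14, 2, 11]


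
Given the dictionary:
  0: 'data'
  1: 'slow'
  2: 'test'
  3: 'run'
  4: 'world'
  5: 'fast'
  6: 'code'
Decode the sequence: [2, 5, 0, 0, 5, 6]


Look up each index in the dictionary:
  2 -> 'test'
  5 -> 'fast'
  0 -> 'data'
  0 -> 'data'
  5 -> 'fast'
  6 -> 'code'

Decoded: "test fast data data fast code"


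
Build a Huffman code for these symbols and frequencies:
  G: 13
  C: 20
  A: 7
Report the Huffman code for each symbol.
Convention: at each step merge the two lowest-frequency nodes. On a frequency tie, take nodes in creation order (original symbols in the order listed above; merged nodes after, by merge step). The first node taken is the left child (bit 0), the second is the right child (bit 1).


Huffman tree construction:
Step 1: Merge A(7) + G(13) = 20
Step 2: Merge C(20) + (A+G)(20) = 40
Read each symbol's code off the tree from the root (left child = 0, right child = 1).

Codes:
  G: 11 (length 2)
  C: 0 (length 1)
  A: 10 (length 2)
Average code length: 60/40 = 1.5000 bits/symbol


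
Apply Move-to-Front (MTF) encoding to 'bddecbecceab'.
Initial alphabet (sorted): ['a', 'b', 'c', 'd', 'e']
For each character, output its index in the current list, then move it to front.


MTF encoding:
'b': index 1 in ['a', 'b', 'c', 'd', 'e'] -> ['b', 'a', 'c', 'd', 'e']
'd': index 3 in ['b', 'a', 'c', 'd', 'e'] -> ['d', 'b', 'a', 'c', 'e']
'd': index 0 in ['d', 'b', 'a', 'c', 'e'] -> ['d', 'b', 'a', 'c', 'e']
'e': index 4 in ['d', 'b', 'a', 'c', 'e'] -> ['e', 'd', 'b', 'a', 'c']
'c': index 4 in ['e', 'd', 'b', 'a', 'c'] -> ['c', 'e', 'd', 'b', 'a']
'b': index 3 in ['c', 'e', 'd', 'b', 'a'] -> ['b', 'c', 'e', 'd', 'a']
'e': index 2 in ['b', 'c', 'e', 'd', 'a'] -> ['e', 'b', 'c', 'd', 'a']
'c': index 2 in ['e', 'b', 'c', 'd', 'a'] -> ['c', 'e', 'b', 'd', 'a']
'c': index 0 in ['c', 'e', 'b', 'd', 'a'] -> ['c', 'e', 'b', 'd', 'a']
'e': index 1 in ['c', 'e', 'b', 'd', 'a'] -> ['e', 'c', 'b', 'd', 'a']
'a': index 4 in ['e', 'c', 'b', 'd', 'a'] -> ['a', 'e', 'c', 'b', 'd']
'b': index 3 in ['a', 'e', 'c', 'b', 'd'] -> ['b', 'a', 'e', 'c', 'd']


Output: [1, 3, 0, 4, 4, 3, 2, 2, 0, 1, 4, 3]


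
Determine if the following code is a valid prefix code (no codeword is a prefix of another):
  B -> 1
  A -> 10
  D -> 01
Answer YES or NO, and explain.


Checking each pair (does one codeword prefix another?):
  B='1' vs A='10': prefix -- VIOLATION

NO -- this is NOT a valid prefix code. B (1) is a prefix of A (10).


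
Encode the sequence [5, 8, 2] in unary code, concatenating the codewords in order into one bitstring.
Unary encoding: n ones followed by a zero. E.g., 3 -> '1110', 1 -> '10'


Encode each number as n ones followed by a terminating 0:
  5 -> 111110 (6 bits)
  8 -> 111111110 (9 bits)
  2 -> 110 (3 bits)
Total length = 6 + 9 + 3 = 18 bits.

Unary([5, 8, 2]) = 111110111111110110 (18 bits)


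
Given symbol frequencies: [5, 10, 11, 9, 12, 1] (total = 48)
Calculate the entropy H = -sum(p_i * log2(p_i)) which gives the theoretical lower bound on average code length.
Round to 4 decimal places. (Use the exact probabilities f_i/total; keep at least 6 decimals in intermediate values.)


Per-symbol terms -p_i * log2(p_i) with p_i = f_i/48:
  p = 5/48 = 0.104167: log2(p) = -3.263034, -p*log2(p) = 0.339899
  p = 10/48 = 0.208333: log2(p) = -2.263034, -p*log2(p) = 0.471466
  p = 11/48 = 0.229167: log2(p) = -2.125531, -p*log2(p) = 0.487101
  p = 9/48 = 0.187500: log2(p) = -2.415037, -p*log2(p) = 0.452820
  p = 12/48 = 0.250000: log2(p) = -2.000000, -p*log2(p) = 0.500000
  p = 1/48 = 0.020833: log2(p) = -5.584963, -p*log2(p) = 0.116353
H = 0.339899 + 0.471466 + 0.487101 + 0.452820 + 0.500000 + 0.116353 = 2.367639

H = 2.3676 bits/symbol


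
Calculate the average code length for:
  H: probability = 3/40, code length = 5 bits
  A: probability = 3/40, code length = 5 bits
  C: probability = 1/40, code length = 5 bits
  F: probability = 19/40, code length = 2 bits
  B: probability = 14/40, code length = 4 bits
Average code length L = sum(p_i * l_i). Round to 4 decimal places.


Weighted contributions p_i * l_i:
  H: (3/40) * 5 = 15/40
  A: (3/40) * 5 = 15/40
  C: (1/40) * 5 = 5/40
  F: (19/40) * 2 = 38/40
  B: (14/40) * 4 = 56/40
Sum = (15 + 15 + 5 + 38 + 56)/40 = 129/40

L = 129/40 = 3.2250 bits/symbol


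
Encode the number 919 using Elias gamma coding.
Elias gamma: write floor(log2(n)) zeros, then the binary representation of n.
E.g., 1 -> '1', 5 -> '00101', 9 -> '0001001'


num_bits = floor(log2(919)) + 1 = 10
leading_zeros = num_bits - 1 = 9
binary(919) = 1110010111

Elias gamma(919) = '000000000' + '1110010111' = 0000000001110010111 (19 bits)


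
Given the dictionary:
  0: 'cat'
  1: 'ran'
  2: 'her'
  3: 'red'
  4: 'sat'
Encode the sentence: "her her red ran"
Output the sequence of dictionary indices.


Look up each word in the dictionary:
  'her' -> 2
  'her' -> 2
  'red' -> 3
  'ran' -> 1

Encoded: [2, 2, 3, 1]


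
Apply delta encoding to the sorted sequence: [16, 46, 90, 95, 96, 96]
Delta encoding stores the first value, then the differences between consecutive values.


First value: 16
Deltas:
  46 - 16 = 30
  90 - 46 = 44
  95 - 90 = 5
  96 - 95 = 1
  96 - 96 = 0


Delta encoded: [16, 30, 44, 5, 1, 0]


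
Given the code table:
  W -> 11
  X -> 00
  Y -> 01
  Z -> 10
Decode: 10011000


Decoding:
10 -> Z
01 -> Y
10 -> Z
00 -> X


Result: ZYZX


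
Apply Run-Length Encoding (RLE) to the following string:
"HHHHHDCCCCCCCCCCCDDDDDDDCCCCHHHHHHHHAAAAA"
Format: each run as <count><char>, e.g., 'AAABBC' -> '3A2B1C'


Scanning runs left to right:
  i=0: run of 'H' x 5 -> '5H'
  i=5: run of 'D' x 1 -> '1D'
  i=6: run of 'C' x 11 -> '11C'
  i=17: run of 'D' x 7 -> '7D'
  i=24: run of 'C' x 4 -> '4C'
  i=28: run of 'H' x 8 -> '8H'
  i=36: run of 'A' x 5 -> '5A'

RLE = 5H1D11C7D4C8H5A


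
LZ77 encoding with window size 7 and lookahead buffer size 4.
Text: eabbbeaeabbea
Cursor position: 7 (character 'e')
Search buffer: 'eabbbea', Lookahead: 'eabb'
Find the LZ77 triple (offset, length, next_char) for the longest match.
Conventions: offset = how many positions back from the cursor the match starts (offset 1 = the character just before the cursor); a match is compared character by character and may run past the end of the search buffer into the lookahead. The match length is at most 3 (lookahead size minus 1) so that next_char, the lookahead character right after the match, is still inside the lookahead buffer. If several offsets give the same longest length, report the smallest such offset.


Try each offset into the search buffer:
  offset=1 (pos 6, char 'a'): match length 0
  offset=2 (pos 5, char 'e'): match length 2
  offset=3 (pos 4, char 'b'): match length 0
  offset=4 (pos 3, char 'b'): match length 0
  offset=5 (pos 2, char 'b'): match length 0
  offset=6 (pos 1, char 'a'): match length 0
  offset=7 (pos 0, char 'e'): match length 3
Longest match has length 3 at offset 7.
next_char = character at position 7 + 3 = 10 -> 'b'

Best match: offset=7, length=3 (matching 'eab' starting at position 0)
LZ77 triple: (7, 3, 'b')


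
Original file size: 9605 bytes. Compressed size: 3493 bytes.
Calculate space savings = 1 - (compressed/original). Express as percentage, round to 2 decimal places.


ratio = compressed/original = 3493/9605 = 0.363665
savings = 1 - ratio = 1 - 0.363665 = 0.636335
as a percentage: 0.636335 * 100 = 63.63%

Space savings = 1 - 3493/9605 = 63.63%


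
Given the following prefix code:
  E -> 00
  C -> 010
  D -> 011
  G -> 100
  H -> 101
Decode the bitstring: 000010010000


Decoding step by step:
Bits 00 -> E
Bits 00 -> E
Bits 100 -> G
Bits 100 -> G
Bits 00 -> E


Decoded message: EEGGE


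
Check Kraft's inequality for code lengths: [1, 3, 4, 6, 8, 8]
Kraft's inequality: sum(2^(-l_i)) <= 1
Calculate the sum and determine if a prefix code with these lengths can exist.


Sum = 2^(-1) + 2^(-3) + 2^(-4) + 2^(-6) + 2^(-8) + 2^(-8)
    = 0.5 + 0.125 + 0.0625 + 0.015625 + 0.00390625 + 0.00390625
    = 182/256 = 0.7109375
Since 0.7109375 <= 1, Kraft's inequality IS satisfied.
A prefix code with these lengths CAN exist.

Kraft sum = 0.7109375. Satisfied.


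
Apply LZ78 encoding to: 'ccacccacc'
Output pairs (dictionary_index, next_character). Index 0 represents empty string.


LZ78 encoding steps:
Dictionary: {0: ''}
Step 1: w='' (idx 0), next='c' -> output (0, 'c'), add 'c' as idx 1
Step 2: w='c' (idx 1), next='a' -> output (1, 'a'), add 'ca' as idx 2
Step 3: w='c' (idx 1), next='c' -> output (1, 'c'), add 'cc' as idx 3
Step 4: w='ca' (idx 2), next='c' -> output (2, 'c'), add 'cac' as idx 4
Step 5: w='c' (idx 1), end of input -> output (1, '')


Encoded: [(0, 'c'), (1, 'a'), (1, 'c'), (2, 'c'), (1, '')]


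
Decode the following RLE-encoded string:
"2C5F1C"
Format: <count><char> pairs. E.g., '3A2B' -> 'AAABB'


Expanding each <count><char> pair:
  2C -> 'CC'
  5F -> 'FFFFF'
  1C -> 'C'

Decoded = CCFFFFFC


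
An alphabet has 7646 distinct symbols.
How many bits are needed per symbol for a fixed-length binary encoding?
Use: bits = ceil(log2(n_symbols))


log2(7646) = 12.9005
Bracket: 2^12 = 4096 < 7646 <= 2^13 = 8192
So ceil(log2(7646)) = 13

bits = ceil(log2(7646)) = ceil(12.9005) = 13 bits


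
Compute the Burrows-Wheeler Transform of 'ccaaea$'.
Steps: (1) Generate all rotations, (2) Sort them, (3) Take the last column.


Rotations (sorted):
  0: $ccaaea -> last char: a
  1: a$ccaae -> last char: e
  2: aaea$cc -> last char: c
  3: aea$cca -> last char: a
  4: caaea$c -> last char: c
  5: ccaaea$ -> last char: $
  6: ea$ccaa -> last char: a


BWT = aecac$a


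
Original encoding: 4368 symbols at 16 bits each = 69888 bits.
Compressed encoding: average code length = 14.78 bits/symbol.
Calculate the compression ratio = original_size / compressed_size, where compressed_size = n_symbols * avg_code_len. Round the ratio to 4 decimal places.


original_size = n_symbols * orig_bits = 4368 * 16 = 69888 bits
compressed_size = n_symbols * avg_code_len = 4368 * 14.78 = 64559.04 bits
ratio = original_size / compressed_size = 69888 / 64559.04 = 1.0825

Compression ratio = 1.0825


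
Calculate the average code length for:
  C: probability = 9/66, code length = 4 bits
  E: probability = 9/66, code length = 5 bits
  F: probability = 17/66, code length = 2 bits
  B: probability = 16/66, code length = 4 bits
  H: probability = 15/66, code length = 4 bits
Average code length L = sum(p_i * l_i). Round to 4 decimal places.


Weighted contributions p_i * l_i:
  C: (9/66) * 4 = 36/66
  E: (9/66) * 5 = 45/66
  F: (17/66) * 2 = 34/66
  B: (16/66) * 4 = 64/66
  H: (15/66) * 4 = 60/66
Sum = (36 + 45 + 34 + 64 + 60)/66 = 239/66

L = 239/66 = 3.6212 bits/symbol


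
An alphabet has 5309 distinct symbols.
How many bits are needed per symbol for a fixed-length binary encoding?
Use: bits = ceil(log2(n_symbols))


log2(5309) = 12.3742
Bracket: 2^12 = 4096 < 5309 <= 2^13 = 8192
So ceil(log2(5309)) = 13

bits = ceil(log2(5309)) = ceil(12.3742) = 13 bits


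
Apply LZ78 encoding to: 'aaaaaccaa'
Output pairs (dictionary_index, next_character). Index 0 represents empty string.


LZ78 encoding steps:
Dictionary: {0: ''}
Step 1: w='' (idx 0), next='a' -> output (0, 'a'), add 'a' as idx 1
Step 2: w='a' (idx 1), next='a' -> output (1, 'a'), add 'aa' as idx 2
Step 3: w='aa' (idx 2), next='c' -> output (2, 'c'), add 'aac' as idx 3
Step 4: w='' (idx 0), next='c' -> output (0, 'c'), add 'c' as idx 4
Step 5: w='aa' (idx 2), end of input -> output (2, '')


Encoded: [(0, 'a'), (1, 'a'), (2, 'c'), (0, 'c'), (2, '')]


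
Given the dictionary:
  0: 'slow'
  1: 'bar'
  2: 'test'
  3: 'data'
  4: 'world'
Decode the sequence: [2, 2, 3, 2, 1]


Look up each index in the dictionary:
  2 -> 'test'
  2 -> 'test'
  3 -> 'data'
  2 -> 'test'
  1 -> 'bar'

Decoded: "test test data test bar"


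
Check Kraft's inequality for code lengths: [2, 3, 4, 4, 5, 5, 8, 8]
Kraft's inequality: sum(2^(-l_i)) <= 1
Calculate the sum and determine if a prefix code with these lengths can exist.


Sum = 2^(-2) + 2^(-3) + 2^(-4) + 2^(-4) + 2^(-5) + 2^(-5) + 2^(-8) + 2^(-8)
    = 0.25 + 0.125 + 0.0625 + 0.0625 + 0.03125 + 0.03125 + 0.00390625 + 0.00390625
    = 146/256 = 0.5703125
Since 0.5703125 <= 1, Kraft's inequality IS satisfied.
A prefix code with these lengths CAN exist.

Kraft sum = 0.5703125. Satisfied.
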